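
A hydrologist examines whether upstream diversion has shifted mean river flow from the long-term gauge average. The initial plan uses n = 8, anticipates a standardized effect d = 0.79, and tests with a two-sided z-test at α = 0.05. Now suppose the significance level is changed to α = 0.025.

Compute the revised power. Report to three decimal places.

Power ≈ 0.497

δ = d·√n = 0.79 × √8 = 2.2345 (unchanged). New critical value: z_{0.0125} = 2.241.
Revised power = Φ(δ − 2.241) + Φ(−δ − 2.241) = Φ(-0.007) + Φ(-4.476) = 0.4972 + 0.0000 = 0.4972.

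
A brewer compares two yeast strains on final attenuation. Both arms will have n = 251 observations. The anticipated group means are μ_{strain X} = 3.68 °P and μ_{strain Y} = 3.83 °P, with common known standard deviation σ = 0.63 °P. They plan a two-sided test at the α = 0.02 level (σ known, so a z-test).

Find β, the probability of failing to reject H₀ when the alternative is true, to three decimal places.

Standardized effect: d = |μ_{strain X} − μ_{strain Y}| / σ = |3.68 − 3.83| / 0.63 = 0.2381
Noncentrality parameter: δ = d·√(n/2) = 0.2381 × √(251/2) = 2.6673
Two-sided α = 0.02 → critical value z_{0.01} = 2.326.
Power = Φ(δ − 2.326) + Φ(−δ − 2.326) = Φ(0.341) + Φ(-4.994) = 0.6334 + 0.0000 = 0.6334.
Type II error: β = 1 − power = 1 − 0.6334 = 0.3666.

β ≈ 0.367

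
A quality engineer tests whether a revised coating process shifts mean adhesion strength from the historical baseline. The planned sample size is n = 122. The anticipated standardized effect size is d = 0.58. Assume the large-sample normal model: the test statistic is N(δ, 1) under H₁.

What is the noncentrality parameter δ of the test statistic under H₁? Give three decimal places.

δ ≈ 6.406

The noncentrality parameter scales effect size by the design's sample-size factor: δ = d·√n = 0.58 × √122 = 6.4063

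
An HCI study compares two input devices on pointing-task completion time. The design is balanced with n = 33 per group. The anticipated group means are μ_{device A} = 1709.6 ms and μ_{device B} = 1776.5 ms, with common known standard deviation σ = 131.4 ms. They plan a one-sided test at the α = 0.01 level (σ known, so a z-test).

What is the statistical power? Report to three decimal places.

Power ≈ 0.398

Standardized effect: d = |μ_{device A} − μ_{device B}| / σ = |1709.6 − 1776.5| / 131.4 = 0.5091
Noncentrality parameter: δ = d·√(n/2) = 0.5091 × √(33/2) = 2.0681
One-sided α = 0.01 → critical value z_{0.01} = 2.326.
Power = Φ(δ − 2.326) = Φ(-0.258) = 0.3981.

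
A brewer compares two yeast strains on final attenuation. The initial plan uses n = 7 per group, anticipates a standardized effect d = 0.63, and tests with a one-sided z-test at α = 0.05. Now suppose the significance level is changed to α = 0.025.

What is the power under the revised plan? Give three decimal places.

δ = d·√(n/2) = 0.63 × √(7/2) = 1.1786 (unchanged). New critical value: z_{0.025} = 1.960.
Revised power = Φ(δ − 1.960) = Φ(-0.781) = 0.2173.

Power ≈ 0.217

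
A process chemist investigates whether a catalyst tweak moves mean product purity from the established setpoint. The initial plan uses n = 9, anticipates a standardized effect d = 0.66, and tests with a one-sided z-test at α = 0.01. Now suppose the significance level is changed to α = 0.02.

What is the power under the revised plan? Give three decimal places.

δ = d·√n = 0.66 × √9 = 1.9800 (unchanged). New critical value: z_{0.02} = 2.054.
Revised power = Φ(δ − 2.054) = Φ(-0.074) = 0.4706.

Power ≈ 0.471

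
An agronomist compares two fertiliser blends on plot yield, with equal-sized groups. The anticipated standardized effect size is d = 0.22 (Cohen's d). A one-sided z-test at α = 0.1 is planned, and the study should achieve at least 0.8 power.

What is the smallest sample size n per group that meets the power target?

n = 187 per group

For power 0.8 need Φ(δ − z_{0.1}) = 0.8, so δ = z_{0.1} + z_{0.20} = 1.282 + 0.842 = 2.123.
δ = d·√(n/2) ⇒ n = 2(δ/d)² = 2 × (2.123 / 0.22)² = 186.28.
Round up to the next whole unit.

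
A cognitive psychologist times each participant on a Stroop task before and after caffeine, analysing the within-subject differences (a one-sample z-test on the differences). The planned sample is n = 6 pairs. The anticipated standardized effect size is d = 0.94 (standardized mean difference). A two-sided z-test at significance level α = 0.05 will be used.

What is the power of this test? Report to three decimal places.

Power ≈ 0.634

Noncentrality parameter: δ = d·√n = 0.94 × √6 = 2.3025
Two-sided α = 0.05 → critical value z_{0.025} = 1.960.
Power = Φ(δ − 1.960) + Φ(−δ − 1.960) = Φ(0.343) + Φ(-4.262) = 0.6340 + 0.0000 = 0.6340.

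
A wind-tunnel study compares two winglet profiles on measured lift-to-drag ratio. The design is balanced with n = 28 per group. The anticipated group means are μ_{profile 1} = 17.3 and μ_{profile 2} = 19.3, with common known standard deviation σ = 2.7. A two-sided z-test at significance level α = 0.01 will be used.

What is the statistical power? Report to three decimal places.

Power ≈ 0.578

Standardized effect: d = |μ_{profile 1} − μ_{profile 2}| / σ = |17.3 − 19.3| / 2.7 = 0.7407
Noncentrality parameter: δ = d·√(n/2) = 0.7407 × √(28/2) = 2.7716
Critical value for a two-sided test at α = 0.01: z_{α/2} = 2.576.
Power = Φ(δ − 2.576) + Φ(−δ − 2.576) = Φ(0.196) + Φ(-5.347) = 0.5776 + 0.0000 = 0.5776.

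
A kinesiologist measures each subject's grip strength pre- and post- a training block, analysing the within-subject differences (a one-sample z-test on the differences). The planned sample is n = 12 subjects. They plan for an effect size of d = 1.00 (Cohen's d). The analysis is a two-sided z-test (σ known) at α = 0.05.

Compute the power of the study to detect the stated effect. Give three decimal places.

Noncentrality parameter: δ = d·√n = 1.00 × √12 = 3.4641
Two-sided α = 0.05 → critical value z_{0.025} = 1.960.
Power = Φ(δ − 1.960) + Φ(−δ − 1.960) = Φ(1.504) + Φ(-5.424) = 0.9337 + 0.0000 = 0.9337.

Power ≈ 0.934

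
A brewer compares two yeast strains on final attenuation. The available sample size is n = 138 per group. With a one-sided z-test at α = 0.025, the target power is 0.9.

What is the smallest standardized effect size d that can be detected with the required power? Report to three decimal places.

d ≈ 0.390

Need Φ(δ − 1.960) = 0.9, so δ = 1.960 + 1.282 = 3.242.
δ = d·√(n/2) ⇒ d = δ/√(n/2) = 3.242/√(138/2) = 0.3902.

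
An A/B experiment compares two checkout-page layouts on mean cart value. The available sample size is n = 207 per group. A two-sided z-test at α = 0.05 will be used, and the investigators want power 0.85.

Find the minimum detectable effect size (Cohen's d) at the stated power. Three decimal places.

Need Φ(δ − 1.960) = 0.85, so δ = 1.960 + 1.036 = 2.996.
(The second rejection-region term Φ(−δ − z_{α/2}) is negligible and dropped.)
δ = d·√(n/2) ⇒ d = δ/√(n/2) = 2.996/√(207/2) = 0.2945.

d ≈ 0.295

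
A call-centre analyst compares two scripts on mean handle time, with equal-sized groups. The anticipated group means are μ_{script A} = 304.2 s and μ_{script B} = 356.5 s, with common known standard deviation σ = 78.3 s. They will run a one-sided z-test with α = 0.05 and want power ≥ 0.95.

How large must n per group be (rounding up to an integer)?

n = 49 per group

Standardized effect: d = |μ_{script A} − μ_{script B}| / σ = |304.2 − 356.5| / 78.3 = 0.6679
Set Φ(δ − 1.645) = 0.95; then δ − 1.645 = Φ⁻¹(0.95) = 1.645, giving δ = 3.290.
δ = d·√(n/2) ⇒ n = 2(δ/d)² = 2 × (3.290 / 0.6679)² = 48.51.
Rounding up, n = 49 per group.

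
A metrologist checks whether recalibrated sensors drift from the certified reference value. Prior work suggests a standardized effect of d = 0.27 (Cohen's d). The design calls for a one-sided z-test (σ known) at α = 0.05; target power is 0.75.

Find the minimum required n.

n = 74

Set Φ(δ − 1.645) = 0.75; then δ − 1.645 = Φ⁻¹(0.75) = 0.674, giving δ = 2.319.
δ = d·√n ⇒ n = (δ/d)² = (2.319 / 0.27)² = 73.79.
Round up to the next whole unit.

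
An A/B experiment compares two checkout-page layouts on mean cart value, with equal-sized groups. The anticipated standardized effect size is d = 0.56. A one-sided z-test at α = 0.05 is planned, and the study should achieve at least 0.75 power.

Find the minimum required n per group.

For power 0.75 need Φ(δ − z_{0.05}) = 0.75, so δ = z_{0.05} + z_{0.25} = 1.645 + 0.674 = 2.319.
δ = d·√(n/2) ⇒ n = 2(δ/d)² = 2 × (2.319 / 0.56)² = 34.31.
Rounding up, n = 35 per group.

n = 35 per group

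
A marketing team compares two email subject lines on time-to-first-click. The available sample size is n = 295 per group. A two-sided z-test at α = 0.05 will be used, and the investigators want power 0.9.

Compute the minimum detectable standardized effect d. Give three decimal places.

Required noncentrality: δ = z_{0.025} + z_{0.10} = 1.960 + 1.282 = 3.242.
(Lower-tail contribution to power is negligible for δ > 0.)
δ = d·√(n/2) ⇒ d = δ/√(n/2) = 3.242/√(295/2) = 0.2669.

d ≈ 0.267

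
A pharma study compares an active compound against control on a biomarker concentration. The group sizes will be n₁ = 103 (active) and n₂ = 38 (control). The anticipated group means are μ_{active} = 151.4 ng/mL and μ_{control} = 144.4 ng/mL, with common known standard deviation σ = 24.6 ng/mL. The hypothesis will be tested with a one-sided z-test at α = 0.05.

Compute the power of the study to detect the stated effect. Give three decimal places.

Standardized effect: d = |μ_{active} − μ_{control}| / σ = |151.4 − 144.4| / 24.6 = 0.2846
Noncentrality parameter: λ = d / √(1/n₁ + 1/n₂) = 0.2846 / √(1/103 + 1/38) = 1.4992
One-sided α = 0.05 → critical value z_{0.05} = 1.645.
Power = P(Z > 1.645 − λ) = Φ(-0.146) = 0.4421.

Power ≈ 0.442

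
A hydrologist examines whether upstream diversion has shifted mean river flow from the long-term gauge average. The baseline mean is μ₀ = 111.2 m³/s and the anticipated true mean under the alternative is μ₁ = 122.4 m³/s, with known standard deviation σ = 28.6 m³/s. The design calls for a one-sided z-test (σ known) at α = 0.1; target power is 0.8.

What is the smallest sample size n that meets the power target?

Standardized effect: d = |μ₁ − μ₀| / σ = |122.4 − 111.2| / 28.6 = 0.3916
Set Φ(δ − 1.282) = 0.8; then δ − 1.282 = Φ⁻¹(0.8) = 0.842, giving δ = 2.123.
δ = d·√n ⇒ n = (δ/d)² = (2.123 / 0.3916)² = 29.39.
Rounding up, n = 30.

n = 30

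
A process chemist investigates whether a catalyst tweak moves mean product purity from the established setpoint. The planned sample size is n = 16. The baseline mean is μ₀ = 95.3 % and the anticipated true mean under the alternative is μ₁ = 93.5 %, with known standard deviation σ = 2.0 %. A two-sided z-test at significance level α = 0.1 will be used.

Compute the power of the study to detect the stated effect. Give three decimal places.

Power ≈ 0.975

Standardized effect: d = |μ₁ − μ₀| / σ = |93.5 − 95.3| / 2.0 = 0.9000
Noncentrality parameter: λ = d·√n = 0.9000 × √16 = 3.6000
Two-sided α = 0.1 → critical value z_{0.05} = 1.645.
Power = Φ(λ − 1.645) + Φ(−λ − 1.645) = Φ(1.955) + Φ(-5.245) = 0.9747 + 0.0000 = 0.9747.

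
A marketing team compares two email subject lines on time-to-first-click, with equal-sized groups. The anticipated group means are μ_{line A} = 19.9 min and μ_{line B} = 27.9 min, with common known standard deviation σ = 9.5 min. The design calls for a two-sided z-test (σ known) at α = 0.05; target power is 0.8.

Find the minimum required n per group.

n = 23 per group

Standardized effect: d = |μ_{line A} − μ_{line B}| / σ = |19.9 − 27.9| / 9.5 = 0.8421
Set Φ(δ − 1.960) = 0.8; then δ − 1.960 = Φ⁻¹(0.8) = 0.842, giving δ = 2.802.
(Ignoring the negligible lower-tail rejection probability gives the usual closed-form inversion.)
δ = d·√(n/2) ⇒ n = 2(δ/d)² = 2 × (2.802 / 0.8421)² = 22.14.
Round up to the next whole unit.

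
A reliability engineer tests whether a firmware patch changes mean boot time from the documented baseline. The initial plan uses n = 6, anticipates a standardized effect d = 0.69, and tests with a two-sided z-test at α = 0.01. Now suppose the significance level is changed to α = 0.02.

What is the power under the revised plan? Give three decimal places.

Power ≈ 0.262

δ = d·√n = 0.69 × √6 = 1.6901 (unchanged). New critical value: z_{0.01} = 2.326.
Revised power = Φ(δ − 2.326) + Φ(−δ − 2.326) = Φ(-0.636) + Φ(-4.016) = 0.2623 + 0.0000 = 0.2624.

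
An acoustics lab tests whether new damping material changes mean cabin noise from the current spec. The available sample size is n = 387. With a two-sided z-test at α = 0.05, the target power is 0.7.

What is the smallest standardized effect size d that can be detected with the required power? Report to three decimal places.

d ≈ 0.126

Need Φ(δ − 1.960) = 0.7, so δ = 1.960 + 0.524 = 2.484.
(Lower-tail contribution to power is negligible for δ > 0.)
δ = d·√n ⇒ d = δ/√n = 2.484/√387 = 0.1263.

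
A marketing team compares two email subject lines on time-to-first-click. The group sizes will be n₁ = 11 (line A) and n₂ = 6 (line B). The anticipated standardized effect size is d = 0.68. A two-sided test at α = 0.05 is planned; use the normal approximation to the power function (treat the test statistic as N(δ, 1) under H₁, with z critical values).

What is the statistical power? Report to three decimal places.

Noncentrality parameter: λ = d / √(1/n₁ + 1/n₂) = 0.68 / √(1/11 + 1/6) = 1.3399
Two-sided α = 0.05 → critical value z_{0.025} = 1.960.
Power = Φ(λ − 1.960) + Φ(−λ − 1.960) = Φ(-0.620) + Φ(-3.300) = 0.2676 + 0.0005 = 0.2681.

Power ≈ 0.268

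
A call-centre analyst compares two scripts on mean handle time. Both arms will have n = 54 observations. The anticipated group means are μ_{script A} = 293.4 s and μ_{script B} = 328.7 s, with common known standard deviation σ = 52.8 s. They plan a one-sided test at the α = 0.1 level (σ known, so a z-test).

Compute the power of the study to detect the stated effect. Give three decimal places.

Power ≈ 0.986

Standardized effect: d = |μ_{script A} − μ_{script B}| / σ = |293.4 − 328.7| / 52.8 = 0.6686
Noncentrality parameter: δ = d·√(n/2) = 0.6686 × √(54/2) = 3.4739
Critical value for a one-sided test at α = 0.1: z_α = 1.282.
Power = Φ(δ − 1.282) = Φ(2.192) = 0.9858.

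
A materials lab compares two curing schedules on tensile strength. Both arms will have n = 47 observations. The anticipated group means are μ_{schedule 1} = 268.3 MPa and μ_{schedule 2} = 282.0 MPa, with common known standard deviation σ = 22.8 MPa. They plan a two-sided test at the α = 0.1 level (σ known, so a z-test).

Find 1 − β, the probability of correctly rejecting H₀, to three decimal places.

Power ≈ 0.898

Standardized effect: d = |μ_{schedule 1} − μ_{schedule 2}| / σ = |268.3 − 282.0| / 22.8 = 0.6009
Noncentrality parameter: δ = d·√(n/2) = 0.6009 × √(47/2) = 2.9129
Critical value for a two-sided test at α = 0.1: z_{α/2} = 1.645.
Power = Φ(δ − 1.645) + Φ(−δ − 1.645) = Φ(1.268) + Φ(-4.558) = 0.8976 + 0.0000 = 0.8976.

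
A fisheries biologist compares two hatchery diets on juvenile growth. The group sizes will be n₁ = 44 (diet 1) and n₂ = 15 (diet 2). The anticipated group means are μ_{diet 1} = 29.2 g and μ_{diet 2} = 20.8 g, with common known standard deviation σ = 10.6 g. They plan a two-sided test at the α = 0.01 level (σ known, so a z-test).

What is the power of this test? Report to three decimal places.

Power ≈ 0.530

Standardized effect: d = |μ_{diet 1} − μ_{diet 2}| / σ = |29.2 − 20.8| / 10.6 = 0.7925
Noncentrality parameter: δ = d / √(1/n₁ + 1/n₂) = 0.7925 / √(1/44 + 1/15) = 2.6504
Two-sided α = 0.01 → critical value z_{0.005} = 2.576.
Power = Φ(δ − 2.576) + Φ(−δ − 2.576) = Φ(0.075) + Φ(-5.226) = 0.5297 + 0.0000 = 0.5297.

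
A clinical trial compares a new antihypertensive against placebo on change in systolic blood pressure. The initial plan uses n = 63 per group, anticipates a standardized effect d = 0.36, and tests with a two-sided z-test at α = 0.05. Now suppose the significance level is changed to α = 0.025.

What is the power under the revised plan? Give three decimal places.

δ = d·√(n/2) = 0.36 × √(63/2) = 2.0205 (unchanged). New critical value: z_{0.0125} = 2.241.
Revised power = Φ(δ − 2.241) + Φ(−δ − 2.241) = Φ(-0.221) + Φ(-4.262) = 0.4126 + 0.0000 = 0.4126.

Power ≈ 0.413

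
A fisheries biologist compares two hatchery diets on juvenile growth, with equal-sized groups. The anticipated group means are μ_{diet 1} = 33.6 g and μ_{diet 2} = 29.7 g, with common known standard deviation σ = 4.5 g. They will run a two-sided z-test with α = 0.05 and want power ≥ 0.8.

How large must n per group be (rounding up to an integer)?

n = 21 per group

Standardized effect: d = |μ_{diet 1} − μ_{diet 2}| / σ = |33.6 − 29.7| / 4.5 = 0.8667
Set Φ(δ − 1.960) = 0.8; then δ − 1.960 = Φ⁻¹(0.8) = 0.842, giving δ = 2.802.
(The Φ(−δ − z_{α/2}) term is vanishingly small for δ > 0 and is dropped in the standard sample-size formula.)
δ = d·√(n/2) ⇒ n = 2(δ/d)² = 2 × (2.802 / 0.8667)² = 20.90.
Round up to the next whole unit.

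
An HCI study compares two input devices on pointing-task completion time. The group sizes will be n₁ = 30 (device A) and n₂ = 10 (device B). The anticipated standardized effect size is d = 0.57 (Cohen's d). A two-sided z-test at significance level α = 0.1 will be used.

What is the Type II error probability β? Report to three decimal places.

Noncentrality parameter: δ = d / √(1/n₁ + 1/n₂) = 0.57 / √(1/30 + 1/10) = 1.5610
Critical value for a two-sided test at α = 0.1: z_{α/2} = 1.645.
Power = Φ(δ − 1.645) + Φ(−δ − 1.645) = Φ(-0.084) + Φ(-3.206) = 0.4666 + 0.0007 = 0.4673.
Type II error: β = 1 − power = 1 − 0.4673 = 0.5327.

β ≈ 0.533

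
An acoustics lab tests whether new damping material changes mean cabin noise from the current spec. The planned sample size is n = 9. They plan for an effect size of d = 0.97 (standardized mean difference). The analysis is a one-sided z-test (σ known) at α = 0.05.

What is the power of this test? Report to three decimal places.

Power ≈ 0.897

Noncentrality parameter: δ = d·√n = 0.97 × √9 = 2.9100
One-sided α = 0.05 → critical value z_{0.05} = 1.645.
Power = Φ(δ − 1.645) = Φ(1.265) = 0.8971.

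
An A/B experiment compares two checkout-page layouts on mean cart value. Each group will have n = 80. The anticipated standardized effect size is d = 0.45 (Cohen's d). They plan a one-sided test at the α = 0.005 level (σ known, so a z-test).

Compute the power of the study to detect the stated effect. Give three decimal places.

Power ≈ 0.607

Noncentrality parameter: λ = d·√(n/2) = 0.45 × √(80/2) = 2.8460
Critical value for a one-sided test at α = 0.005: z_α = 2.576.
Power = Φ(λ − 2.576) = Φ(0.270) = 0.6065.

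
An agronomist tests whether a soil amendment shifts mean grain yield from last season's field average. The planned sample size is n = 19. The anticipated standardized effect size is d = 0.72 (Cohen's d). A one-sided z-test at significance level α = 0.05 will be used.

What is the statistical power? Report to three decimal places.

Noncentrality parameter: δ = d·√n = 0.72 × √19 = 3.1384
Critical value for a one-sided test at α = 0.05: z_α = 1.645.
Power = P(Z > 1.645 − δ) = Φ(1.494) = 0.9324.

Power ≈ 0.932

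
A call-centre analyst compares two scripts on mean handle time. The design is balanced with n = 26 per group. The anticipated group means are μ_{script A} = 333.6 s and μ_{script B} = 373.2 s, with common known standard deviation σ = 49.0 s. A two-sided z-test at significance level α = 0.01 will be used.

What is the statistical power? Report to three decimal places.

Standardized effect: d = |μ_{script A} − μ_{script B}| / σ = |333.6 − 373.2| / 49.0 = 0.8082
Noncentrality parameter: δ = d·√(n/2) = 0.8082 × √(26/2) = 2.9139
Two-sided α = 0.01 → critical value z_{0.005} = 2.576.
Power = Φ(δ − 2.576) + Φ(−δ − 2.576) = Φ(0.338) + Φ(-5.490) = 0.6323 + 0.0000 = 0.6323.

Power ≈ 0.632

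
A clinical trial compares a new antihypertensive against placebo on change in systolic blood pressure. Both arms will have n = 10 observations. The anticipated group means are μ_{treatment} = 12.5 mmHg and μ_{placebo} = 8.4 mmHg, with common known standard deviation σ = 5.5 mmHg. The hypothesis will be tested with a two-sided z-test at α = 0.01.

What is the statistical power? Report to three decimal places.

Standardized effect: d = |μ_{treatment} − μ_{placebo}| / σ = |12.5 − 8.4| / 5.5 = 0.7455
Noncentrality parameter: δ = d·√(n/2) = 0.7455 × √(10/2) = 1.6669
Critical value for a two-sided test at α = 0.01: z_{α/2} = 2.576.
Power = Φ(δ − 2.576) + Φ(−δ − 2.576) = Φ(-0.909) + Φ(-4.243) = 0.1817 + 0.0000 = 0.1817.

Power ≈ 0.182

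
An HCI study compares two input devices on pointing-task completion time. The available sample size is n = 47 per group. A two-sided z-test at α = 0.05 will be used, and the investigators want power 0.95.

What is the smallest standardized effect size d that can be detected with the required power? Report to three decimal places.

Required noncentrality: δ = z_{0.025} + z_{0.05} = 1.960 + 1.645 = 3.605.
(The second rejection-region term Φ(−δ − z_{α/2}) is negligible and dropped.)
δ = d·√(n/2) ⇒ d = δ/√(n/2) = 3.605/√(47/2) = 0.7436.

d ≈ 0.744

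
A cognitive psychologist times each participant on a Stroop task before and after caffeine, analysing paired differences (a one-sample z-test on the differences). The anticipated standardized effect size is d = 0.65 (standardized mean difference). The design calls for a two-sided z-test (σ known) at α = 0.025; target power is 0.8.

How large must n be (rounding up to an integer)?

n = 23

For power 0.8 need Φ(δ − z_{0.0125}) = 0.8, so δ = z_{0.0125} + z_{0.20} = 2.241 + 0.842 = 3.083.
(Ignoring the negligible lower-tail rejection probability gives the usual closed-form inversion.)
δ = d·√n ⇒ n = (δ/d)² = (3.083 / 0.65)² = 22.50.
Rounding up, n = 23.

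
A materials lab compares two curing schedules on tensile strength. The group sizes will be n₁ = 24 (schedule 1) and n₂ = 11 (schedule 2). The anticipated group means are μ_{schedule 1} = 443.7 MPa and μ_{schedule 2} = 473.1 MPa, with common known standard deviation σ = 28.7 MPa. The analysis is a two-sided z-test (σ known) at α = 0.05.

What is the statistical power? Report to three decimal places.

Standardized effect: d = |μ_{schedule 1} − μ_{schedule 2}| / σ = |443.7 − 473.1| / 28.7 = 1.0244
Noncentrality parameter: δ = d / √(1/n₁ + 1/n₂) = 1.0244 / √(1/24 + 1/11) = 2.8134
Two-sided α = 0.05 → critical value z_{0.025} = 1.960.
Power = Φ(δ − 1.960) + Φ(−δ − 1.960) = Φ(0.853) + Φ(-4.773) = 0.8033 + 0.0000 = 0.8033.

Power ≈ 0.803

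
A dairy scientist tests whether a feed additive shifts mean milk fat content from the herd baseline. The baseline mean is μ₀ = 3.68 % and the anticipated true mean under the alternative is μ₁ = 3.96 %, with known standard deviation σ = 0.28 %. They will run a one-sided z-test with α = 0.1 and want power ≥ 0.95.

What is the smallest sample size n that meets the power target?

Standardized effect: d = |μ₁ − μ₀| / σ = |3.96 − 3.68| / 0.28 = 1.0000
For power 0.95 need Φ(δ − z_{0.1}) = 0.95, so δ = z_{0.1} + z_{0.05} = 1.282 + 1.645 = 2.926.
δ = d·√n ⇒ n = (δ/d)² = (2.926 / 1.0000)² = 8.56.
Rounding up, n = 9.

n = 9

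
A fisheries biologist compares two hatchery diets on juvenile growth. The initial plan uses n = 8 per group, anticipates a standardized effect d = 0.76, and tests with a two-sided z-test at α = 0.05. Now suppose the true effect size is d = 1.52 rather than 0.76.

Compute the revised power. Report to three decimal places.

With d = 1.52: δ = d·√(n/2) = 1.52 × √(8/2) = 3.0400. Critical value z_{0.025} = 1.960.
Revised power = Φ(δ − 1.960) + Φ(−δ − 1.960) = Φ(1.080) + Φ(-5.000) = 0.8599 + 0.0000 = 0.8599.

Power ≈ 0.860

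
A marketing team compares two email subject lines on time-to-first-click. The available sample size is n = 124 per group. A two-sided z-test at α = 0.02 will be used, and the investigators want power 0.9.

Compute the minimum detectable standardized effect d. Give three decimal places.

d ≈ 0.458

Need Φ(δ − 2.326) = 0.9, so δ = 2.326 + 1.282 = 3.608.
(The second rejection-region term Φ(−δ − z_{α/2}) is negligible and dropped.)
δ = d·√(n/2) ⇒ d = δ/√(n/2) = 3.608/√(124/2) = 0.4582.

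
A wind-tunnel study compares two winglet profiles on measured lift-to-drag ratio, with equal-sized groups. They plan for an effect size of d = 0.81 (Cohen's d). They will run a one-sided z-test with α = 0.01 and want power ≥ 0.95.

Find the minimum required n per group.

n = 49 per group

For power 0.95 need Φ(δ − z_{0.01}) = 0.95, so δ = z_{0.01} + z_{0.05} = 2.326 + 1.645 = 3.971.
δ = d·√(n/2) ⇒ n = 2(δ/d)² = 2 × (3.971 / 0.81)² = 48.07.
Rounding up, n = 49 per group.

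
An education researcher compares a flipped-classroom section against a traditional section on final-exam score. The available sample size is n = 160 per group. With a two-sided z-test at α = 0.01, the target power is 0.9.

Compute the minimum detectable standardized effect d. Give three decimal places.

d ≈ 0.431

Required noncentrality: δ = z_{0.005} + z_{0.10} = 2.576 + 1.282 = 3.857.
(Lower-tail contribution to power is negligible for δ > 0.)
δ = d·√(n/2) ⇒ d = δ/√(n/2) = 3.857/√(160/2) = 0.4313.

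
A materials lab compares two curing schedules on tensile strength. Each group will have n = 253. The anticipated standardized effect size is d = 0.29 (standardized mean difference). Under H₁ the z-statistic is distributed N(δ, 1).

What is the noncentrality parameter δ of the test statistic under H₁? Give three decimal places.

The noncentrality parameter scales effect size by the design's sample-size factor: δ = d·√(n/2) = 0.29 × √(253/2) = 3.2617

δ ≈ 3.262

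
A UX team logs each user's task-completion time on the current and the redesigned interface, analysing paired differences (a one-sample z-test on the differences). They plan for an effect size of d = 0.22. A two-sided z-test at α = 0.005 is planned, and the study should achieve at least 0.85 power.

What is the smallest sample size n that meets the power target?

Set Φ(δ − 2.807) = 0.85; then δ − 2.807 = Φ⁻¹(0.85) = 1.036, giving δ = 3.843.
(For δ > 0 the lower-tail rejection region contributes negligibly to power, so the one-term inversion is standard.)
δ = d·√n ⇒ n = (δ/d)² = (3.843 / 0.22)² = 305.21.
Rounding up, n = 306.

n = 306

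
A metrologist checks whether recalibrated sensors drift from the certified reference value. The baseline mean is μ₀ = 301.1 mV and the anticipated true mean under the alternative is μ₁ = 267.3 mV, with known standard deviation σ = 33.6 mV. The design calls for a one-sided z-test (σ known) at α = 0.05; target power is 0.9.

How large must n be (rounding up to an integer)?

n = 9

Standardized effect: d = |μ₁ − μ₀| / σ = |267.3 − 301.1| / 33.6 = 1.0060
For power 0.9 need Φ(δ − z_{0.05}) = 0.9, so δ = z_{0.05} + z_{0.10} = 1.645 + 1.282 = 2.926.
δ = d·√n ⇒ n = (δ/d)² = (2.926 / 1.0060)² = 8.46.
Round up to the next whole unit.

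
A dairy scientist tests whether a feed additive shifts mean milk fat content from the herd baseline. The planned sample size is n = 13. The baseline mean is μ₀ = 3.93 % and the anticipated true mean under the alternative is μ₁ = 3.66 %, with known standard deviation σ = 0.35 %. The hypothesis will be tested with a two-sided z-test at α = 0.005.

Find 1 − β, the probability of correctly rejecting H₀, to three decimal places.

Standardized effect: d = |μ₁ − μ₀| / σ = |3.66 − 3.93| / 0.35 = 0.7714
Noncentrality parameter: δ = d·√n = 0.7714 × √13 = 2.7814
Two-sided α = 0.005 → critical value z_{0.0025} = 2.807.
Power = Φ(δ − 2.807) + Φ(−δ − 2.807) = Φ(-0.026) + Φ(-5.588) = 0.4898 + 0.0000 = 0.4898.

Power ≈ 0.490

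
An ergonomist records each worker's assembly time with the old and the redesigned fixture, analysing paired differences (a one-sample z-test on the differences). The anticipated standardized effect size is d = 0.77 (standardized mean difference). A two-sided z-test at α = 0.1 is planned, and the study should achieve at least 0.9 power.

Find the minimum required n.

Set Φ(δ − 1.645) = 0.9; then δ − 1.645 = Φ⁻¹(0.9) = 1.282, giving δ = 2.926.
(For δ > 0 the lower-tail rejection region contributes negligibly to power, so the one-term inversion is standard.)
δ = d·√n ⇒ n = (δ/d)² = (2.926 / 0.77)² = 14.44.
Round up to the next whole unit.

n = 15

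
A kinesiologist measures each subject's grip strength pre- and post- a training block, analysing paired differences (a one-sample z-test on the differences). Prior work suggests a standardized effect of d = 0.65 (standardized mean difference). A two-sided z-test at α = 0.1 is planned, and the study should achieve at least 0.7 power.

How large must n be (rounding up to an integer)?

Set Φ(δ − 1.645) = 0.7; then δ − 1.645 = Φ⁻¹(0.7) = 0.524, giving δ = 2.169.
(For δ > 0 the lower-tail rejection region contributes negligibly to power, so the one-term inversion is standard.)
δ = d·√n ⇒ n = (δ/d)² = (2.169 / 0.65)² = 11.14.
Round up to the next whole unit.

n = 12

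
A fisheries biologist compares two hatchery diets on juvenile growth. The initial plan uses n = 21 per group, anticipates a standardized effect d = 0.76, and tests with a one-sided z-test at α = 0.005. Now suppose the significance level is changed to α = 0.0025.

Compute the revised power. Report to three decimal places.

δ = d·√(n/2) = 0.76 × √(21/2) = 2.4627 (unchanged). New critical value: z_{0.0025} = 2.807.
Revised power = Φ(δ − 2.807) = Φ(-0.344) = 0.3653.

Power ≈ 0.365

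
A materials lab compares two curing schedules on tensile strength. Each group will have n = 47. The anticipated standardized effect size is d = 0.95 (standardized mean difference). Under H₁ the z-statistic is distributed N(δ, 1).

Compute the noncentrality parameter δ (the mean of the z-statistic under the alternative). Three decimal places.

The noncentrality parameter scales effect size by the design's sample-size factor: δ = d·√(n/2) = 0.95 × √(47/2) = 4.6053

δ ≈ 4.605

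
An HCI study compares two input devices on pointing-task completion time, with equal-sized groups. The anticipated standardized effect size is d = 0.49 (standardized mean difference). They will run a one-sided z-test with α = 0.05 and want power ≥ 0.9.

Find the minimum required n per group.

Set Φ(δ − 1.645) = 0.9; then δ − 1.645 = Φ⁻¹(0.9) = 1.282, giving δ = 2.926.
δ = d·√(n/2) ⇒ n = 2(δ/d)² = 2 × (2.926 / 0.49)² = 71.34.
Round up to the next whole unit.

n = 72 per group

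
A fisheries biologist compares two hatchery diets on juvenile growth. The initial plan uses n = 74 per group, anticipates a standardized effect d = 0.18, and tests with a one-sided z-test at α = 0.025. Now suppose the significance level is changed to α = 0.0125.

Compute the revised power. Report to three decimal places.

δ = d·√(n/2) = 0.18 × √(74/2) = 1.0949 (unchanged). New critical value: z_{0.0125} = 2.241.
Revised power = Φ(δ − 2.241) = Φ(-1.147) = 0.1258.

Power ≈ 0.126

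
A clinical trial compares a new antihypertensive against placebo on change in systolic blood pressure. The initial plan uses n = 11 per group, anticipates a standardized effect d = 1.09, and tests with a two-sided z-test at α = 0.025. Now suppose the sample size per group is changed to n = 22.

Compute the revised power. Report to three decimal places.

Power ≈ 0.915

With n = 22 per group: δ = d·√(n/2) = 1.09 × √(22/2) = 3.6151. Critical value z_{0.0125} = 2.241.
Revised power = Φ(δ − 2.241) + Φ(−δ − 2.241) = Φ(1.374) + Φ(-5.857) = 0.9152 + 0.0000 = 0.9152.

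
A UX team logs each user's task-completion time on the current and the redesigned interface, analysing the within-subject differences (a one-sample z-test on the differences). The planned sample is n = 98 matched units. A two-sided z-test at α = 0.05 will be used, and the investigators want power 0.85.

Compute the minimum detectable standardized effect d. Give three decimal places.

Need Φ(δ − 1.960) = 0.85, so δ = 1.960 + 1.036 = 2.996.
(The second rejection-region term Φ(−δ − z_{α/2}) is negligible and dropped.)
δ = d·√n ⇒ d = δ/√n = 2.996/√98 = 0.3027.

d ≈ 0.303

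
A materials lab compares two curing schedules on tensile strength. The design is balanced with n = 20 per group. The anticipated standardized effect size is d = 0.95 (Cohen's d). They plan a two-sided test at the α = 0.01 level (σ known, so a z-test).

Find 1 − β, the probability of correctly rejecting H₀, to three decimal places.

Noncentrality parameter: δ = d·√(n/2) = 0.95 × √(20/2) = 3.0042
Critical value for a two-sided test at α = 0.01: z_{α/2} = 2.576.
Power = Φ(δ − 2.576) + Φ(−δ − 2.576) = Φ(0.428) + Φ(-5.580) = 0.6658 + 0.0000 = 0.6658.

Power ≈ 0.666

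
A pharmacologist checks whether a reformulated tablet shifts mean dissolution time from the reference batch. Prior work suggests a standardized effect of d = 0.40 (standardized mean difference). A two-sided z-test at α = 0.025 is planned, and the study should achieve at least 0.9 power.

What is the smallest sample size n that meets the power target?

n = 78

Set Φ(δ − 2.241) = 0.9; then δ − 2.241 = Φ⁻¹(0.9) = 1.282, giving δ = 3.523.
(For δ > 0 the lower-tail rejection region contributes negligibly to power, so the one-term inversion is standard.)
δ = d·√n ⇒ n = (δ/d)² = (3.523 / 0.40)² = 77.57.
Rounding up, n = 78.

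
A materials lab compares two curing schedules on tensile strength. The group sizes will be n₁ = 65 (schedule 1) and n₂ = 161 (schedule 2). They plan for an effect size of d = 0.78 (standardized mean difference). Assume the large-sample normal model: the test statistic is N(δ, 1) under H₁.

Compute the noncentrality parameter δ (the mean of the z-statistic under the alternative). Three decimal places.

δ ≈ 5.308

The noncentrality parameter scales effect size by the design's sample-size factor: δ = d / √(1/n₁ + 1/n₂) = 0.78 / √(1/65 + 1/161) = 5.3077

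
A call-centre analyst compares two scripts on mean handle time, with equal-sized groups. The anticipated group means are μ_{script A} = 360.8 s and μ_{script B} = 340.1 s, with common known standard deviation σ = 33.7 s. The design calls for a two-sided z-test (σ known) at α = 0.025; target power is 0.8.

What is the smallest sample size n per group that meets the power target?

n = 51 per group

Standardized effect: d = |μ_{script A} − μ_{script B}| / σ = |360.8 − 340.1| / 33.7 = 0.6142
For power 0.8 need Φ(δ − z_{0.0125}) = 0.8, so δ = z_{0.0125} + z_{0.20} = 2.241 + 0.842 = 3.083.
(The Φ(−δ − z_{α/2}) term is vanishingly small for δ > 0 and is dropped in the standard sample-size formula.)
δ = d·√(n/2) ⇒ n = 2(δ/d)² = 2 × (3.083 / 0.6142)² = 50.39.
Round up to the next whole unit.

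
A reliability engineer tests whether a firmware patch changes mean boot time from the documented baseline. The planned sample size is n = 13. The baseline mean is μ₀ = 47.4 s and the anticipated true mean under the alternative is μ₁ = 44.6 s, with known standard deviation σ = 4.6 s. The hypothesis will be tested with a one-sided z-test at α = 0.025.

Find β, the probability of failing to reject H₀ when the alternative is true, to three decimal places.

β ≈ 0.407

Standardized effect: d = |μ₁ − μ₀| / σ = |44.6 − 47.4| / 4.6 = 0.6087
Noncentrality parameter: δ = d·√n = 0.6087 × √13 = 2.1947
Critical value for a one-sided test at α = 0.025: z_α = 1.960.
Power = P(Z > 1.960 − δ) = Φ(0.235) = 0.5928.
Type II error: β = 1 − power = 1 − 0.5928 = 0.4072.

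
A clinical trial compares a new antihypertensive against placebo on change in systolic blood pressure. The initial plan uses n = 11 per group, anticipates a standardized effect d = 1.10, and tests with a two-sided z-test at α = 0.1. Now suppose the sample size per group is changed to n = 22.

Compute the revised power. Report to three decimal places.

With n = 22 per group: δ = d·√(n/2) = 1.10 × √(22/2) = 3.6483. Critical value z_{0.05} = 1.645.
Revised power = Φ(δ − 1.645) + Φ(−δ − 1.645) = Φ(2.003) + Φ(-5.293) = 0.9774 + 0.0000 = 0.9774.

Power ≈ 0.977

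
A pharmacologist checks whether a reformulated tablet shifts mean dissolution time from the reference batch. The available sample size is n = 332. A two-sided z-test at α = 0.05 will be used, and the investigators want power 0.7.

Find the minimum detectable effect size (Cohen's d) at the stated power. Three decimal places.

Need Φ(δ − 1.960) = 0.7, so δ = 1.960 + 0.524 = 2.484.
(The second rejection-region term Φ(−δ − z_{α/2}) is negligible and dropped.)
δ = d·√n ⇒ d = δ/√n = 2.484/√332 = 0.1363.

d ≈ 0.136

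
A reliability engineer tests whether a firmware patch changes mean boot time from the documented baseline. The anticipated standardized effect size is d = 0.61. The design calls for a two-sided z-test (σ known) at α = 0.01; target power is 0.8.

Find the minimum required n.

Set Φ(δ − 2.576) = 0.8; then δ − 2.576 = Φ⁻¹(0.8) = 0.842, giving δ = 3.417.
(Ignoring the negligible lower-tail rejection probability gives the usual closed-form inversion.)
δ = d·√n ⇒ n = (δ/d)² = (3.417 / 0.61)² = 31.39.
Rounding up, n = 32.

n = 32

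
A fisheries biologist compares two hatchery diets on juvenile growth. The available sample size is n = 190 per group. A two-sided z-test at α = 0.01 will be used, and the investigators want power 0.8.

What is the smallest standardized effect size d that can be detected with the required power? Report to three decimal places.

d ≈ 0.351

Need Φ(δ − 2.576) = 0.8, so δ = 2.576 + 0.842 = 3.417.
(The second rejection-region term Φ(−δ − z_{α/2}) is negligible and dropped.)
δ = d·√(n/2) ⇒ d = δ/√(n/2) = 3.417/√(190/2) = 0.3506.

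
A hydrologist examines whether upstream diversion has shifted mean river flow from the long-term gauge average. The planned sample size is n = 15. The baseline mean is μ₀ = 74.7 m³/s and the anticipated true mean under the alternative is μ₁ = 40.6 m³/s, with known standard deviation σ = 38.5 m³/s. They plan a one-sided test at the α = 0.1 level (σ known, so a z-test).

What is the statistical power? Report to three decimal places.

Power ≈ 0.984

Standardized effect: d = |μ₁ − μ₀| / σ = |40.6 − 74.7| / 38.5 = 0.8857
Noncentrality parameter: δ = d·√n = 0.8857 × √15 = 3.4304
One-sided α = 0.1 → critical value z_{0.1} = 1.282.
Power = Φ(δ − 1.282) = Φ(2.149) = 0.9842.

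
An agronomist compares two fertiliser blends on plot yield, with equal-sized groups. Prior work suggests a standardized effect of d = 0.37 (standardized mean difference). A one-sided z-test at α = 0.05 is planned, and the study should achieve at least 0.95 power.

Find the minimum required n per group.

Set Φ(δ − 1.645) = 0.95; then δ − 1.645 = Φ⁻¹(0.95) = 1.645, giving δ = 3.290.
δ = d·√(n/2) ⇒ n = 2(δ/d)² = 2 × (3.290 / 0.37)² = 158.10.
Rounding up, n = 159 per group.

n = 159 per group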